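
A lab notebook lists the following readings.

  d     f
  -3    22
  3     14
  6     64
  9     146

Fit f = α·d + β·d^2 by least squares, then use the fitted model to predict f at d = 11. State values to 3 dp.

Compute the Gram sums: Σd·d = 135, Σd·d^2 = 945, Σd^2·d^2 = 8019.
Right-hand side: Σd·f = 1674, Σd^2·f = 14454.
Determinant 135·8019 − 945² = 189540.
α = (1674·8019 − 945·14454)/189540 = -242/195; β = (135·14454 − 945·1674)/189540 = 76/39.
At d = 11: f̂ = (-242/195)·(11) + (76/39)·(121) = 43318/195.

f̂ = 222.144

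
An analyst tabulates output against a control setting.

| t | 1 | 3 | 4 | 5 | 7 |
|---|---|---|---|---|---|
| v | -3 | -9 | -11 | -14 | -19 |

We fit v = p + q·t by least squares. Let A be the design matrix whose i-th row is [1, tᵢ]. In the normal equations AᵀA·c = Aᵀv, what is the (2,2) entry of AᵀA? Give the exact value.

Row 2 ↔ basis t, column 2 ↔ basis t, so (AᵀA)_{2,2} = Σᵢ (t)·(t) = (1)·(1) + (3)·(3) + (4)·(4) + (5)·(5) + (7)·(7) = 100.

100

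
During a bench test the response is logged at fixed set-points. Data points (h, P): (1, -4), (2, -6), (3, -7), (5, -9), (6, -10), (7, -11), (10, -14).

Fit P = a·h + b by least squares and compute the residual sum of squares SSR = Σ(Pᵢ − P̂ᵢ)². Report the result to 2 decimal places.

SSR = 0.60

The normal equations are: 224·a + 34·b = -359;  34·a + 7·b = -61.
(Σh·h = 224, Σh = 34, Σ1 = 7, Σh·P = -359, ΣP = -61.)
det = 224·7 − 34² = 412.
a = ((-359)·7 − 34·(-61))/412 = -439/412; b = (224·(-61) − 34·(-359))/412 = -729/206.
Residuals: 249/412, -34/103, -109/412, -55/412, -7/103, -1/412, 20/103; SSR = 249/412.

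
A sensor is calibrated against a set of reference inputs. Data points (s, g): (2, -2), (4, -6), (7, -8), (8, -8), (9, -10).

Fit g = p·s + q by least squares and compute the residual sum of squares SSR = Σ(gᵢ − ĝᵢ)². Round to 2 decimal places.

SSR = 2.80

Normal-equation sums: Σs·s = 214, Σs = 30, Σ1 = 5.
Moment sums: Σs·g = -238, Σg = -34.
Normal equations: [[214, 30]; [30, 5]]·[p, q]ᵀ = [-238, -34]ᵀ.
det = 214·5 − 30² = 170.
p = ((-238)·5 − 30·(-34))/170 = -1; q = (214·(-34) − 30·(-238))/170 = -4/5.
Residuals: 4/5, -6/5, -1/5, 4/5, -1/5; SSR = 14/5.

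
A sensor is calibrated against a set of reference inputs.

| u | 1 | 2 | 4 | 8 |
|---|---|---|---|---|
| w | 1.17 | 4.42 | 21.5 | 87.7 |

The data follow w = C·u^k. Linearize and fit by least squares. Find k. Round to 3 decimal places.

With ln wᵢ as the transformed response and ln uᵢ as the regressor:
Σln u = 4.1589, Σ(ln u)² = 6.7263, Σln w = 9.1851, Σln u·ln w = 14.5866.
Equations: 6.7263·k + 4.1589·ln C = 14.5866;  4.1589·k + 4·ln C = 9.1851.
Slope k = (n·Σln u·ln w − Σln u·Σln w)/(n·Σ(ln u)² − (Σln u)²) = (4·14.5866 − 4.1589·9.1851)/9.6091 = 2.09662; ln C = (Σln w − k·Σln u)/n = 0.11638.

k = 2.097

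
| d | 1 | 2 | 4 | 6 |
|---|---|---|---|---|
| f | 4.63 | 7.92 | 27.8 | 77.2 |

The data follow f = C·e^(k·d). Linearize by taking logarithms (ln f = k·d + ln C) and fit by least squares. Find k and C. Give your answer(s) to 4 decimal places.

k = 0.5703, C = 2.6248

Let Y = ln f. Fitting Y = k·d + ln C by least squares:
XᵀX = [[57.0000, 13.0000]; [13.0000, 4]], rhs = [45.0499, 11.2734]ᵀ  (here Σd = 13.0000, Σ(d)² = 57.0000, Σln f = 11.2734, Σd·ln f = 45.0499).
Slope k = (n·Σd·ln f − Σd·Σln f)/(n·Σ(d)² − (Σd)²) = (4·45.0499 − 13.0000·11.2734)/59.0000 = 0.57026; ln C = (Σln f − k·Σd)/n = 0.96499, so C = exp(0.96499) = 2.62476.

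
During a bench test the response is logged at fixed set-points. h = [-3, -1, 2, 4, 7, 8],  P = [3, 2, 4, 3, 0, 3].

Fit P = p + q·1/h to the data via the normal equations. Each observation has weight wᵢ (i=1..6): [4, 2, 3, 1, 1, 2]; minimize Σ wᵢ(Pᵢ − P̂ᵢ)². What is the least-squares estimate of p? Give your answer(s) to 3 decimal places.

From the data, Σwᵢ·1 = 13, Σwᵢ·1/h = -25/21, Σwᵢ·1/h·1/h = 46691/14112.
Moment sums: Σwᵢ·P = 37, Σwᵢ·1/h·P = -1/2.
Normal equations: [[13, -25/21]; [-25/21, 46691/14112]]·[p, q]ᵀ = [37, -1/2]ᵀ.
Eliminating q: (46691/14112)·(row 1) − (-25/21)·(row 2) gives (195661/4704)·p = (46691/14112)·37 − (-25/21)·(-1/2) = 1719167/14112, so p = 1719167/586983.
Then q = ((-1/2) − (-25/21)·(1719167/586983))/(46691/14112) = 176624/195661.

p = 2.929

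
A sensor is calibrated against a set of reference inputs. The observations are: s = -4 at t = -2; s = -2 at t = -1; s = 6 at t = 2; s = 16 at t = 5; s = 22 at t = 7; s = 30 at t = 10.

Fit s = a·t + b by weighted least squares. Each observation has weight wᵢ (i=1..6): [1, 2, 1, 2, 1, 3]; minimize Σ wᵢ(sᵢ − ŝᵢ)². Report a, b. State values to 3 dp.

MᵀWM·[a, b]ᵀ = MᵀWs reads: 409·a + 45·b = 1238;  45·a + 10·b = 142.
(Σwᵢ·t·t = 409, Σwᵢ·t = 45, Σwᵢ·1 = 10, Σwᵢ·t·s = 1238, Σwᵢ·s = 142.)
Eliminating b: 10·(row 1) − 45·(row 2) gives 2065·a = 10·1238 − 45·142 = 5990, so a = 1198/413.
Then b = (142 − 45·(1198/413))/10 = 2368/2065.

a = 2.901, b = 1.147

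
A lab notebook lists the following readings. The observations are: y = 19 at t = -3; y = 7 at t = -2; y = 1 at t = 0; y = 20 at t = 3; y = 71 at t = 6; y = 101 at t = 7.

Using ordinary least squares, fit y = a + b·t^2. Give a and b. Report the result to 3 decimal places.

a = 0.427, b = 2.023

Entries of XᵀX: Σ1 = 6, Σt^2 = 107, Σt^2·t^2 = 3875.
Moment sums: Σy = 219, Σt^2·y = 7884.
det = 6·3875 − 107² = 11801.
a = (219·3875 − 107·7884)/11801 = 5037/11801; b = (6·7884 − 107·219)/11801 = 23871/11801.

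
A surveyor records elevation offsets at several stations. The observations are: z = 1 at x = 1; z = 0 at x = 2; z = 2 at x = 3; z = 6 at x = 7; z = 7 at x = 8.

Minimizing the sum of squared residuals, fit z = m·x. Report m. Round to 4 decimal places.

m = 0.8268

From the data, Σx·x = 127.
Right-hand side: Σx·z = 105.
AᵀA·[m]ᵀ = Aᵀz becomes [[127]]·[m]ᵀ = [105]ᵀ.
Hence m = 105 / 127 ≈ 0.826772.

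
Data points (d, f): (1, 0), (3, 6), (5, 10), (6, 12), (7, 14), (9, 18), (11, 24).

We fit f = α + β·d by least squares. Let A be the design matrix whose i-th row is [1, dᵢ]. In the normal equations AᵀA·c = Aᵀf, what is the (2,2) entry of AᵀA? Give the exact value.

322

Row 2 ↔ basis d, column 2 ↔ basis d, so (AᵀA)_{2,2} = Σᵢ (d)·(d) = (1)·(1) + (3)·(3) + (5)·(5) + (6)·(6) + (7)·(7) + (9)·(9) + (11)·(11) = 322.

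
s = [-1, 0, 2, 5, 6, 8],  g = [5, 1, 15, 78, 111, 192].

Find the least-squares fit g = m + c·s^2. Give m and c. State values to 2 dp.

m = 2.42, c = 2.98

Normal-equation sums: Σ1 = 6, Σs^2 = 130, Σs^2·s^2 = 6034.
Right-hand side: Σg = 402, Σs^2·g = 18299.
Normal equations: [[6, 130]; [130, 6034]]·[m, c]ᵀ = [402, 18299]ᵀ.
Determinant 6·6034 − 130² = 19304.
m = (402·6034 − 130·18299)/19304 = 23399/9652; c = (6·18299 − 130·402)/19304 = 28767/9652.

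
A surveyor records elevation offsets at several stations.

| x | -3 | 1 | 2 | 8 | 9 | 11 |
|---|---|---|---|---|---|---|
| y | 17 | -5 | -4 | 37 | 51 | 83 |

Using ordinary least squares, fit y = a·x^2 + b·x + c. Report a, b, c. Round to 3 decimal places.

AᵀA·[a, b, c]ᵀ = Aᵀy reads: 25396·a + 2554·b + 280·c = 16674;  2554·a + 280·b + 28·c = 1604;  280·a + 28·b + 6·c = 179.
(Σx^2·x^2 = 25396, Σx^2·x = 2554, Σx^2 = 280, Σx·x = 280, Σx = 28, Σ1 = 6, Σx^2·y = 16674, Σx·y = 1604, Σy = 179.)
Solving the 3×3 system (Gaussian elimination) gives a = 212827/214005, b = -676123/214005, c = -261469/142670.

a = 0.994, b = -3.159, c = -1.833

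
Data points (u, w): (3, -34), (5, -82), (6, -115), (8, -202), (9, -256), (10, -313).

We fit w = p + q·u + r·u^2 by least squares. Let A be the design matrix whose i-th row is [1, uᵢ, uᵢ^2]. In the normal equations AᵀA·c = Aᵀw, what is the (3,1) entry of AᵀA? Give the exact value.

Row 3 ↔ basis u^2, column 1 ↔ basis 1, so (AᵀA)_{3,1} = Σᵢ u^2 = (9)·(1) + (25)·(1) + (36)·(1) + (64)·(1) + (81)·(1) + (100)·(1) = 315.

315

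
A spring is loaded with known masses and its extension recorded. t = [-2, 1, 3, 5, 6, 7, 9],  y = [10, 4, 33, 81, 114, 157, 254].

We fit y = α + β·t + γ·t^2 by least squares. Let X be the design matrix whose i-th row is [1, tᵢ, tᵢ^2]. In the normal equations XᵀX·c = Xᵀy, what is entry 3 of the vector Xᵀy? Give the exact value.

34737

Entry 3 ↔ basis t^2, so (Xᵀy)_{3} = Σᵢ (t^2)·yᵢ = (4)·(10) + (1)·(4) + (9)·(33) + (25)·(81) + (36)·(114) + (49)·(157) + (81)·(254) = 34737.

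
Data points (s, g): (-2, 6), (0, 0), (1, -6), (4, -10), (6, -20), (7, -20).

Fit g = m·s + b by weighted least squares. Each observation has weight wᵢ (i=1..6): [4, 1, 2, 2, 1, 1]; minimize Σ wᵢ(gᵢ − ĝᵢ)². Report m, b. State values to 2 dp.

m = -2.92, b = -0.38

Compute the Gram sums: Σwᵢ·s·s = 135, Σwᵢ·s = 15, Σwᵢ·1 = 11.
For MᵀWg: Σwᵢ·s·g = -400, Σwᵢ·g = -48.
det = 135·11 − 15² = 1260.
m = ((-400)·11 − 15·(-48))/1260 = -184/63; b = (135·(-48) − 15·(-400))/1260 = -8/21.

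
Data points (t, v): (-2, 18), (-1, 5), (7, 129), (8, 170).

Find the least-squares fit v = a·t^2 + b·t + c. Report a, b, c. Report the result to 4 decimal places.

From the data, Σt^2·t^2 = 6514, Σt^2·t = 846, Σt^2 = 118, Σt·t = 118, Σt = 12, Σ1 = 4.
For Mᵀv: Σt^2·v = 17278, Σt·v = 2222, Σv = 322.
Row-reducing yields a = 3, b = -110/41, c = 2/41.

a = 3.0000, b = -2.6829, c = 0.0488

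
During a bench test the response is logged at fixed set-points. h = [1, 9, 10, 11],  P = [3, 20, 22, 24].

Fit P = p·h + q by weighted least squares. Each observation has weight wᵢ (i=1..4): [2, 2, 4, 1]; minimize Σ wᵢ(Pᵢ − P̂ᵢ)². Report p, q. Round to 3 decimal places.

p = 2.110, q = 0.907

MᵀWM·[p, q]ᵀ = MᵀWP reads: 685·p + 71·q = 1510;  71·p + 9·q = 158.
(Σwᵢ·h·h = 685, Σwᵢ·h = 71, Σwᵢ·1 = 9, Σwᵢ·h·P = 1510, Σwᵢ·P = 158.)
Eliminating q: 9·(row 1) − 71·(row 2) gives 1124·p = 9·1510 − 71·158 = 2372, so p = 593/281.
Then q = (158 − 71·(593/281))/9 = 255/281.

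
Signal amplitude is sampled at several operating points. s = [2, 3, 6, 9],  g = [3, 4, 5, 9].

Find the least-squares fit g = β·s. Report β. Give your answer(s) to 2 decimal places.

With design matrix X, XᵀX = [[130]] and Xᵀg = [129]ᵀ.
β = 129/130 = 0.992308.

β = 0.99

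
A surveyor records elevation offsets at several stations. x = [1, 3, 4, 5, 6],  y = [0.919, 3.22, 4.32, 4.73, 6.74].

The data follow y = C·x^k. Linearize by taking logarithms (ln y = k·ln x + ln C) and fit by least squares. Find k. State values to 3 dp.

k = 1.079

With ln yᵢ as the transformed response and ln xᵢ as the regressor:
XᵀX = [[8.9295, 5.8861]; [5.8861, 5]], rhs = [9.2329, 6.0102]ᵀ  (here Σln x = 5.8861, Σ(ln x)² = 8.9295, Σln y = 6.0102, Σln x·ln y = 9.2329).
Slope k = (n·Σln x·ln y − Σln x·Σln y)/(n·Σ(ln x)² − (Σln x)²) = (5·9.2329 − 5.8861·6.0102)/10.0010 = 1.07871; ln C = (Σln y − k·Σln x)/n = -0.06785.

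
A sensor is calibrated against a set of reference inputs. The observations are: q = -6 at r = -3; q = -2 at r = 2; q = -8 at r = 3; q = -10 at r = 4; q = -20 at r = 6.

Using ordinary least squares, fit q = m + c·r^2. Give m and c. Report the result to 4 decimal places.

m = -1.4316, c = -0.5249

The normal equations are: 5·m + 74·c = -46;  74·m + 1730·c = -1014.
Eliminating c: 1730·(row 1) − 74·(row 2) gives 3174·m = 1730·(-46) − 74·(-1014) = -4544, so m = -2272/1587.
Then c = ((-1014) − 74·(-2272/1587))/1730 = -833/1587.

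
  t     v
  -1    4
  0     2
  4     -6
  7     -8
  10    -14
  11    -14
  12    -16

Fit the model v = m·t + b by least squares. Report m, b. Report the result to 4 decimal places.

m = -1.5017, b = 1.7962

Normal-equation sums: Σt·t = 431, Σt = 43, Σ1 = 7.
Right-hand side: Σt·v = -570, Σv = -52.
MᵀM·[m, b]ᵀ = Mᵀv becomes [[431, 43]; [43, 7]]·[m, b]ᵀ = [-570, -52]ᵀ.
Δ = 431·7 − 43² = 1168.
m = ((-570)·7 − 43·(-52))/1168 = -877/584; b = (431·(-52) − 43·(-570))/1168 = 1049/584.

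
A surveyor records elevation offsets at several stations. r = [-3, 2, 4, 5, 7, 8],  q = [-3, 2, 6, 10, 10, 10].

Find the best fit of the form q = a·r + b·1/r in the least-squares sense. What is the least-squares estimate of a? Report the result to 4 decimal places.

With design matrix X, XᵀX = [[167, 6]; [6, 352549/705600]] and Xᵀq = [237, 229/28]ᵀ.
Eliminating b: (352549/705600)·(row 1) − 6·(row 2) gives (33474083/705600)·a = (352549/705600)·237 − 6·(229/28) = 16309771/235200, so a = 48929313/33474083.
Then b = ((229/28) − 6·(48929313/33474083))/(352549/705600) = -39639600/33474083.

a = 1.4617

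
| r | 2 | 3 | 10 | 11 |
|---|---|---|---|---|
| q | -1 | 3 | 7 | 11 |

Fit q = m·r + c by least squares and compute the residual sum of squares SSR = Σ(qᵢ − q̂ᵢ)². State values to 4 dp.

Normal-equation sums: Σr·r = 234, Σr = 26, Σ1 = 4.
And Σr·q = 198, Σq = 20.
AᵀA·[m, c]ᵀ = Aᵀq becomes [[234, 26]; [26, 4]]·[m, c]ᵀ = [198, 20]ᵀ.
det = 234·4 − 26² = 260.
m = (198·4 − 26·20)/260 = 68/65; c = (234·20 − 26·198)/260 = -9/5.
Residuals: -84/65, 108/65, -108/65, 84/65; SSR = 576/65.

SSR = 8.8615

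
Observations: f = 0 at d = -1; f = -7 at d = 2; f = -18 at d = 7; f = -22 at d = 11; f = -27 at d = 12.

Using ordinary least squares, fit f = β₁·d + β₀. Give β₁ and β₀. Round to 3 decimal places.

β₁ = -1.950, β₀ = -2.713

AᵀA·[β₁, β₀]ᵀ = Aᵀf reads: 319·β₁ + 31·β₀ = -706;  31·β₁ + 5·β₀ = -74.
(Σd·d = 319, Σd = 31, Σ1 = 5, Σd·f = -706, Σf = -74.)
Determinant 319·5 − 31² = 634.
β₁ = ((-706)·5 − 31·(-74))/634 = -618/317; β₀ = (319·(-74) − 31·(-706))/634 = -860/317.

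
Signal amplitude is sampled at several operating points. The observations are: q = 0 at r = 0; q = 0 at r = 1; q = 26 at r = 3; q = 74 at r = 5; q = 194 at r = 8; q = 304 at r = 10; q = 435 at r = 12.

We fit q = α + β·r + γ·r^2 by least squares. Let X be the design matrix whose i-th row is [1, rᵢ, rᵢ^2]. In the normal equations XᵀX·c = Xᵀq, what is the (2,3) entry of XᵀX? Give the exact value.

3393

Row 2 ↔ basis r, column 3 ↔ basis r^2, so (XᵀX)_{2,3} = Σᵢ (r)·(r^2) = (0)·(0) + (1)·(1) + (3)·(9) + (5)·(25) + (8)·(64) + (10)·(100) + (12)·(144) = 3393.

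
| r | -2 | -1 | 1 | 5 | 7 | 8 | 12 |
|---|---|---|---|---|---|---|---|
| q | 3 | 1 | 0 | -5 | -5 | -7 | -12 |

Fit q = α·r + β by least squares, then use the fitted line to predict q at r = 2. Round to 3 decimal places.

q̂ = -1.280

Sums needed: Σr·r = 288, Σr = 30, Σ1 = 7.
Moment sums: Σr·q = -267, Σq = -25.
So XᵀX·[α, β]ᵀ = Xᵀq: [[288, 30]; [30, 7]]·[α, β]ᵀ = [-267, -25]ᵀ.
det = 288·7 − 30² = 1116.
α = ((-267)·7 − 30·(-25))/1116 = -373/372; β = (288·(-25) − 30·(-267))/1116 = 45/62.
At r = 2: q̂ = (-373/372)·(2) + (45/62)·(1) = -119/93.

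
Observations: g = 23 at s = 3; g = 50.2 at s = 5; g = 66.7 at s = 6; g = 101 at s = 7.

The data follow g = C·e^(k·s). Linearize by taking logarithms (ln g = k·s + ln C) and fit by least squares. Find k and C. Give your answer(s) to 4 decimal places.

With ln gᵢ as the transformed response and sᵢ as the regressor:
Σs = 21.0000, Σ(s)² = 119.0000, Σln g = 15.8668, Σs·ln g = 86.4936.
Normal system: [[119.0000, 21.0000]; [21.0000, 4]]·[k, ln C]ᵀ = [86.4936, 15.8668]ᵀ.
Δ = 119.0000·4 − (21.0000)² = 35.0000; k = (86.4936·4 − 21.0000·15.8668)/35.0000 = 0.36489, ln C = (119.0000·15.8668 − 21.0000·86.4936)/35.0000 = 2.05106, so C = exp(2.05106) = 7.77613.

k = 0.3649, C = 7.7761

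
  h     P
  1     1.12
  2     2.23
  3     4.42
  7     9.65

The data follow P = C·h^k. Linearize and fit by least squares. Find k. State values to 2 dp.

k = 1.13

Taking logs, ln P = k·ln h + ln C, so regress ln P on ln h.
Over the data: Σln h = 3.7377, Σ(ln h)² = 5.4740, Σln P = 4.6684, Σln h·ln P = 6.5999.
Normal system: [[5.4740, 3.7377]; [3.7377, 4]]·[k, ln C]ᵀ = [6.5999, 4.6684]ᵀ.
Solving (det = 7.9257): k = 1.12930, ln C = 0.11186.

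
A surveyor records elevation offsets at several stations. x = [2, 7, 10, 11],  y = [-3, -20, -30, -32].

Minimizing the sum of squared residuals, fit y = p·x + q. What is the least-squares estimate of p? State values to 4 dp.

p = -3.2755

Normal-equation sums: Σx·x = 274, Σx = 30, Σ1 = 4.
For Mᵀy: Σx·y = -798, Σy = -85.
Normal equations: [[274, 30]; [30, 4]]·[p, q]ᵀ = [-798, -85]ᵀ.
Eliminating q: 4·(row 1) − 30·(row 2) gives 196·p = 4·(-798) − 30·(-85) = -642, so p = -321/98.
Then q = ((-85) − 30·(-321/98))/4 = 325/98.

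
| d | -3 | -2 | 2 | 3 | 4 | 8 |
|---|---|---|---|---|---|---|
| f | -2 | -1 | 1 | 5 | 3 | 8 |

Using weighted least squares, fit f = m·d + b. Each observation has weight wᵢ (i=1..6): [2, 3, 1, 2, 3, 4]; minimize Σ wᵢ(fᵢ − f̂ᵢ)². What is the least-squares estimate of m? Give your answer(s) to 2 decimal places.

m = 0.89

The normal system XᵀWX·[m, b]ᵀ = XᵀWf is [[356, 40]; [40, 15]]·[m, b]ᵀ = [342, 45]ᵀ.
det = 356·15 − 40² = 3740.
m = (342·15 − 40·45)/3740 = 333/374; b = (356·45 − 40·342)/3740 = 117/187.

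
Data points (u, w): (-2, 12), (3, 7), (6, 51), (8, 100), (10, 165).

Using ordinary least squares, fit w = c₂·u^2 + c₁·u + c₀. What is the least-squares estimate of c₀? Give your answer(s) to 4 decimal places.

c₀ = -1.8208

Normal-equation sums: Σu^2·u^2 = 15489, Σu^2·u = 1747, Σu^2 = 213, Σu·u = 213, Σu = 25, Σ1 = 5.
For Xᵀw: Σu^2·w = 24847, Σu·w = 2753, Σw = 335.
Normal equations: [[15489, 1747, 213]; [1747, 213, 25]; [213, 25, 5]]·[c₂, c₁, c₀]ᵀ = [24847, 2753, 335]ᵀ.
Solving the 3×3 system (Gaussian elimination) gives c₂ = 22215/11297, c₁ = -33778/11297, c₀ = -1870/1027.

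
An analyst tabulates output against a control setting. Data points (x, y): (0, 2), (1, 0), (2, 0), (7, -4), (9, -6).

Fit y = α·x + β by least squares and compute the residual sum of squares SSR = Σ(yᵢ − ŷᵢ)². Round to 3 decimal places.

SSR = 0.803

With design matrix M, MᵀM = [[135, 19]; [19, 5]] and Mᵀy = [-82, -8]ᵀ.
Determinant 135·5 − 19² = 314.
α = ((-82)·5 − 19·(-8))/314 = -129/157; β = (135·(-8) − 19·(-82))/314 = 239/157.
Residuals: 75/157, -110/157, 19/157, 36/157, -20/157; SSR = 126/157.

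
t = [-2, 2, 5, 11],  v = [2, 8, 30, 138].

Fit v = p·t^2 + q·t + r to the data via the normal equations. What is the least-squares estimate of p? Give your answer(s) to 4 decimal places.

p = 1.0467

Forming AᵀA = [[15298, 1456, 154]; [1456, 154, 16]; [154, 16, 4]] and Aᵀv = [17488, 1680, 178]ᵀ gives AᵀA·[p, q, r]ᵀ = Aᵀv.
Inverting the 3×3 Gram matrix, [p, q, r]ᵀ = [4801/4587, 7544/7645, 5887/22935]ᵀ.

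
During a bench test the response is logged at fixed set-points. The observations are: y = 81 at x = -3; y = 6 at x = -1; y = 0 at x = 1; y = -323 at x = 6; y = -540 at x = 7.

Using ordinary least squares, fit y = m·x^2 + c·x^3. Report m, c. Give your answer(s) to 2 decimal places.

m = 3.03, c = -2.01

Entries of AᵀA: Σx^2·x^2 = 3780, Σx^2·x^3 = 24340, Σx^3·x^3 = 165036.
Right-hand side: Σx^2·y = -37353, Σx^3·y = -257181.
AᵀA·[m, c]ᵀ = Aᵀy becomes [[3780, 24340]; [24340, 165036]]·[m, c]ᵀ = [-37353, -257181]ᵀ.
det = 3780·165036 − 24340² = 31400480.
m = ((-37353)·165036 − 24340·(-257181))/31400480 = 11899479/3925060; c = (3780·(-257181) − 24340·(-37353))/31400480 = -393576/196253.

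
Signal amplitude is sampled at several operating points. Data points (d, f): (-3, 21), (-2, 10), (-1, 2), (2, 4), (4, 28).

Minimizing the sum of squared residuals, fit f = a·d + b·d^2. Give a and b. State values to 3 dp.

AᵀA·[a, b]ᵀ = Aᵀf reads: 34·a + 36·b = 35;  36·a + 370·b = 695.
(Σd·d = 34, Σd·d^2 = 36, Σd^2·d^2 = 370, Σd·f = 35, Σd^2·f = 695.)
Eliminating b: 370·(row 1) − 36·(row 2) gives 11284·a = 370·35 − 36·695 = -12070, so a = -6035/5642.
Then b = (695 − 36·(-6035/5642))/370 = 11185/5642.

a = -1.070, b = 1.982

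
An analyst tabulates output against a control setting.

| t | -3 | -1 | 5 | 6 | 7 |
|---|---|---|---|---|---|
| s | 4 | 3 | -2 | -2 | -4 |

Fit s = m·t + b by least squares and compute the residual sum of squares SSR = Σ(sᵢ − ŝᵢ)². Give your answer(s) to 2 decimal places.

SSR = 0.92

Entries of AᵀA: Σt·t = 120, Σt = 14, Σ1 = 5.
And Σt·s = -65, Σs = -1.
AᵀA·[m, b]ᵀ = Aᵀs becomes [[120, 14]; [14, 5]]·[m, b]ᵀ = [-65, -1]ᵀ.
Eliminating b: 5·(row 1) − 14·(row 2) gives 404·m = 5·(-65) − 14·(-1) = -311, so m = -311/404.
Then b = ((-1) − 14·(-311/404))/5 = 395/202.
Residuals: -107/404, 111/404, -43/404, 67/101, -229/404; SSR = 371/404.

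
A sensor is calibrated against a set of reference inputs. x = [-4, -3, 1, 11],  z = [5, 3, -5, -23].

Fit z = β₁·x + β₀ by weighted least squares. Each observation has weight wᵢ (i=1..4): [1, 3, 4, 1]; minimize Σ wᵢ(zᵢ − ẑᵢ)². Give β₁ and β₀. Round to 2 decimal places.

β₁ = -1.87, β₀ = -2.81

Sums needed: Σwᵢ·x·x = 168, Σwᵢ·x = 2, Σwᵢ·1 = 9.
Right-hand side: Σwᵢ·x·z = -320, Σwᵢ·z = -29.
Normal equations: [[168, 2]; [2, 9]]·[β₁, β₀]ᵀ = [-320, -29]ᵀ.
det = 168·9 − 2² = 1508.
β₁ = ((-320)·9 − 2·(-29))/1508 = -1411/754; β₀ = (168·(-29) − 2·(-320))/1508 = -1058/377.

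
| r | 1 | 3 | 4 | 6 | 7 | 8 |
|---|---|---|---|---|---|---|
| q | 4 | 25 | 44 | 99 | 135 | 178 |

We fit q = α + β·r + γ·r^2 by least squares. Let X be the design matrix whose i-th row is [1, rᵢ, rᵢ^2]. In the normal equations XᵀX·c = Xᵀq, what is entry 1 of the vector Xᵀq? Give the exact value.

485

Entry 1 ↔ basis 1, so (Xᵀq)_{1} = Σᵢ qᵢ = (1)·(4) + (1)·(25) + (1)·(44) + (1)·(99) + (1)·(135) + (1)·(178) = 485.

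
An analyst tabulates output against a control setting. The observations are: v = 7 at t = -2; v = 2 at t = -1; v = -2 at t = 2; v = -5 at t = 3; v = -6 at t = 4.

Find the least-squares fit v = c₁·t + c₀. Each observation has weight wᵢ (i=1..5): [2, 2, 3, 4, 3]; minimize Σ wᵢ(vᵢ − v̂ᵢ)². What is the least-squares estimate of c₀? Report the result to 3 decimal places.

Sums needed: Σwᵢ·t·t = 106, Σwᵢ·t = 24, Σwᵢ·1 = 14.
Moment sums: Σwᵢ·t·v = -176, Σwᵢ·v = -26.
Eliminating c₀: 14·(row 1) − 24·(row 2) gives 908·c₁ = 14·(-176) − 24·(-26) = -1840, so c₁ = -460/227.
Then c₀ = ((-26) − 24·(-460/227))/14 = 367/227.

c₀ = 1.617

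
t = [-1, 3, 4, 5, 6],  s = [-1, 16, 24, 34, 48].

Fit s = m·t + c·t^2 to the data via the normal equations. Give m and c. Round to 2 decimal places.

m = 2.22, c = 0.95

Forming AᵀA = [[87, 431]; [431, 2259]] and Aᵀs = [603, 3105]ᵀ gives AᵀA·[m, c]ᵀ = Aᵀs.
Eliminating c: 2259·(row 1) − 431·(row 2) gives 10772·m = 2259·603 − 431·3105 = 23922, so m = 11961/5386.
Then c = (3105 − 431·(11961/5386))/2259 = 5121/5386.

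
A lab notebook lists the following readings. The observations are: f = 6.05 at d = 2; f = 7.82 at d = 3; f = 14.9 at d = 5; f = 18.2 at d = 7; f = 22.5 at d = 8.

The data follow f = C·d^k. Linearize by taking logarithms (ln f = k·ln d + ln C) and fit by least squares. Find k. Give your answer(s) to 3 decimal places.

Taking logs, ln f = k·ln d + ln C, so regress ln f on ln d.
Σln d = 7.4265, Σ(ln d)² = 12.3883, Σln f = 12.5730, Σln d·ln f = 19.9752.
Equations: 12.3883·k + 7.4265·ln C = 19.9752;  7.4265·k + 5·ln C = 12.5730.
Solving (det = 6.7880): k = 0.95778, ln C = 1.09200.

k = 0.958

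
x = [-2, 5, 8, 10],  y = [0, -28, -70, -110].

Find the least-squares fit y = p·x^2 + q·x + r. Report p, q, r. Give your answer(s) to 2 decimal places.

MᵀM·[p, q, r]ᵀ = Mᵀy reads: 14737·p + 1629·q + 193·r = -16180;  1629·p + 193·q + 21·r = -1800;  193·p + 21·q + 4·r = -208.
(Σx^2·x^2 = 14737, Σx^2·x = 1629, Σx^2 = 193, Σx·x = 193, Σx = 21, Σ1 = 4, Σx^2·y = -16180, Σx·y = -1800, Σy = -208.)
Row-reducing yields p = -4831/4650, q = -1279/1550, r = 1144/465.

p = -1.04, q = -0.83, r = 2.46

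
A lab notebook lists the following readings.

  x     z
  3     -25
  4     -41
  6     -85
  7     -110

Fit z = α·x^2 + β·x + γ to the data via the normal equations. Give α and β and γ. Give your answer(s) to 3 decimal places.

Entries of MᵀM: Σx^2·x^2 = 4034, Σx^2·x = 650, Σx^2 = 110, Σx·x = 110, Σx = 20, Σ1 = 4.
Moment sums: Σx^2·z = -9331, Σx·z = -1519, Σz = -261.
Solving the 3×3 system (Gaussian elimination) gives α = -3/2, β = -32/5, γ = 8.

α = -1.500, β = -6.400, γ = 8.000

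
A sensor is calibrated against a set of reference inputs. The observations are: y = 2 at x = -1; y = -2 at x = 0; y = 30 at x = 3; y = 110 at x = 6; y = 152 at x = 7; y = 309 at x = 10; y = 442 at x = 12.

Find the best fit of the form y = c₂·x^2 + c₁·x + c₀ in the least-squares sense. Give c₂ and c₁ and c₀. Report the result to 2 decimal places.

c₂ = 3.03, c₁ = 0.64, c₀ = -0.87

The normal system MᵀM·[c₂, c₁, c₀]ᵀ = Mᵀy is [[34515, 3313, 339]; [3313, 339, 37]; [339, 37, 7]]·[c₂, c₁, c₀]ᵀ = [106228, 10206, 1043]ᵀ.
Inverting the 3×3 Gram matrix, [c₂, c₁, c₀]ᵀ = [1492201/493244, 313349/493244, -107020/123311]ᵀ.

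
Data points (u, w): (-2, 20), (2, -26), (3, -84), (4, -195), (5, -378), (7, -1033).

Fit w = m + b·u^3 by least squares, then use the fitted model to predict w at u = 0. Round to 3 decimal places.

ŵ = -2.914

Compute the Gram sums: Σ1 = 6, Σu^3 = 559, Σu^3·u^3 = 138227.
Right-hand side: Σw = -1696, Σu^3·w = -416685.
Δ = 6·138227 − 559² = 516881.
m = ((-1696)·138227 − 559·(-416685))/516881 = -1506077/516881; b = (6·(-416685) − 559·(-1696))/516881 = -1552046/516881.
At u = 0: ŵ = (-1506077/516881)·(1) + (-1552046/516881)·(0) = -1506077/516881.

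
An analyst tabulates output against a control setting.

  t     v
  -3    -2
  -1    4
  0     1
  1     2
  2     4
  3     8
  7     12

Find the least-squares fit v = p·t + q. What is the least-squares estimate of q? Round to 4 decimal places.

q = 2.4116

Forming MᵀM = [[73, 9]; [9, 7]] and Mᵀv = [120, 29]ᵀ gives MᵀM·[p, q]ᵀ = Mᵀv.
Determinant 73·7 − 9² = 430.
p = (120·7 − 9·29)/430 = 579/430; q = (73·29 − 9·120)/430 = 1037/430.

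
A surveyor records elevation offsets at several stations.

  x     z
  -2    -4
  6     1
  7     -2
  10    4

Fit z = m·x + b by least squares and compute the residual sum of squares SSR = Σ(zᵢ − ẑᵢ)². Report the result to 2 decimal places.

The normal equations are: 189·m + 21·b = 40;  21·m + 4·b = -1.
(Σx·x = 189, Σx = 21, Σ1 = 4, Σx·z = 40, Σz = -1.)
Eliminating b: 4·(row 1) − 21·(row 2) gives 315·m = 4·40 − 21·(-1) = 181, so m = 181/315.
Then b = ((-1) − 21·(181/315))/4 = -49/15.
Residuals: 131/315, 86/105, -124/45, 479/315; SSR = 3386/315.

SSR = 10.75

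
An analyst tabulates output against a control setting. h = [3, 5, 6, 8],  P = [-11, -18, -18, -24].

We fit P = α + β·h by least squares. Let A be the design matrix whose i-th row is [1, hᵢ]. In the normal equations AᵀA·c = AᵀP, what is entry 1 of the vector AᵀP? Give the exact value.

Entry 1 ↔ basis 1, so (AᵀP)_{1} = Σᵢ Pᵢ = (1)·(-11) + (1)·(-18) + (1)·(-18) + (1)·(-24) = -71.

-71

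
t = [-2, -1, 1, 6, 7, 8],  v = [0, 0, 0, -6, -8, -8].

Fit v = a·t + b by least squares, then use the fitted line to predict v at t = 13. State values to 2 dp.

Normal-equation sums: Σt·t = 155, Σt = 19, Σ1 = 6.
And Σt·v = -156, Σv = -22.
Normal equations: [[155, 19]; [19, 6]]·[a, b]ᵀ = [-156, -22]ᵀ.
Eliminating b: 6·(row 1) − 19·(row 2) gives 569·a = 6·(-156) − 19·(-22) = -518, so a = -518/569.
Then b = ((-22) − 19·(-518/569))/6 = -446/569.
At t = 13: v̂ = (-518/569)·(13) + (-446/569)·(1) = -7180/569.

v̂ = -12.62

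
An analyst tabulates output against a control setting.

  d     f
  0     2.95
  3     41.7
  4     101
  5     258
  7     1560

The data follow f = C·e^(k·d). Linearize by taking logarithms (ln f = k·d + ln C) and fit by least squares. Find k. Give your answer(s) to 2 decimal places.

Let Y = ln f. Fitting Y = k·d + ln C by least squares:
AᵀA = [[99.0000, 19.0000]; [19.0000, 5]], rhs = [108.8839, 22.3328]ᵀ  (here Σd = 19.0000, Σ(d)² = 99.0000, Σln f = 22.3328, Σd·ln f = 108.8839).
Solving (det = 134.0000): k = 0.89624, ln C = 1.06087.

k = 0.90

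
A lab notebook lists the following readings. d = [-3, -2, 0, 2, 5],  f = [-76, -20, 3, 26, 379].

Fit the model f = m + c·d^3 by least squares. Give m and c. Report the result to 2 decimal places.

m = 3.61, c = 3.00

The normal equations are: 5·m + 98·c = 312;  98·m + 16482·c = 49795.
(Σ1 = 5, Σd^3 = 98, Σd^3·d^3 = 16482, Σf = 312, Σd^3·f = 49795.)
Δ = 5·16482 − 98² = 72806.
m = (312·16482 − 98·49795)/72806 = 131237/36403; c = (5·49795 − 98·312)/72806 = 218399/72806.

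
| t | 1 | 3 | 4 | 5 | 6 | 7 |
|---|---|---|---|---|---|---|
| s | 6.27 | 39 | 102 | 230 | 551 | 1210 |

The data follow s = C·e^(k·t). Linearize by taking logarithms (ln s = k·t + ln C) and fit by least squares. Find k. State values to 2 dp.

With ln sᵢ as the transformed response and tᵢ as the regressor:
Sums: Σt = 26.0000, Σ(t)² = 136.0000, Σln s = 28.9725, Σt·ln s = 146.0758.
Normal system: [[136.0000, 26.0000]; [26.0000, 6]]·[k, ln C]ᵀ = [146.0758, 28.9725]ᵀ.
Solving (det = 140.0000): k = 0.87978, ln C = 1.01635.

k = 0.88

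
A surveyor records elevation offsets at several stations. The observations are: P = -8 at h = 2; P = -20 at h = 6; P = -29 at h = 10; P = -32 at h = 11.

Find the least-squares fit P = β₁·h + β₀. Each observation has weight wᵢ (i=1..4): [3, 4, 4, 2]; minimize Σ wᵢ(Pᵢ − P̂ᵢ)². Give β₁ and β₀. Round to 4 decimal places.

β₁ = -2.6010, β₀ = -3.4387

Setting ∂/∂β₁ … = 0 gives: 798·β₁ + 92·β₀ = -2392;  92·β₁ + 13·β₀ = -284.
Δ = 798·13 − 92² = 1910.
β₁ = ((-2392)·13 − 92·(-284))/1910 = -2484/955; β₀ = (798·(-284) − 92·(-2392))/1910 = -3284/955.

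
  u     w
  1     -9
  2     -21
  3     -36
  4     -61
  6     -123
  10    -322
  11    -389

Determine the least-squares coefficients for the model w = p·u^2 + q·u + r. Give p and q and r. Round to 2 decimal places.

Setting ∂/∂p … = 0 gives: 26291·p + 2647·q + 287·r = -85090;  2647·p + 287·q + 37·r = -8640;  287·p + 37·q + 7·r = -961.
Inverting the 3×3 Gram matrix, [p, q, r]ᵀ = [-107797/35706, -290831/178530, -145664/29755]ᵀ.

p = -3.02, q = -1.63, r = -4.90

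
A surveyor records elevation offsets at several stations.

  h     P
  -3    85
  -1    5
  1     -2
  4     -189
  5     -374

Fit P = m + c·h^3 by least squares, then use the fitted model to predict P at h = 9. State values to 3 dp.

Setting ∂/∂m … = 0 gives: 5·m + 162·c = -475;  162·m + 20452·c = -61148.
(Σ1 = 5, Σh^3 = 162, Σh^3·h^3 = 20452, ΣP = -475, Σh^3·P = -61148.)
Δ = 5·20452 − 162² = 76016.
m = ((-475)·20452 − 162·(-61148))/76016 = 47819/19004; c = (5·(-61148) − 162·(-475))/76016 = -114395/38008.
At h = 9: P̂ = (47819/19004)·(1) + (-114395/38008)·(729) = -83298317/38008.

P̂ = -2191.600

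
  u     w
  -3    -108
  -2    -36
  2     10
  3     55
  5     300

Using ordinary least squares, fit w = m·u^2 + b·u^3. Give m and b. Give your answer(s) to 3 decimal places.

Forming AᵀA = [[819, 3125]; [3125, 17211]] and Aᵀw = [6919, 42269]ᵀ gives AᵀA·[m, b]ᵀ = Aᵀw.
det = 819·17211 − 3125² = 4330184.
m = (6919·17211 − 3125·42269)/4330184 = -3251929/1082546; b = (819·42269 − 3125·6919)/4330184 = 3249109/1082546.

m = -3.004, b = 3.001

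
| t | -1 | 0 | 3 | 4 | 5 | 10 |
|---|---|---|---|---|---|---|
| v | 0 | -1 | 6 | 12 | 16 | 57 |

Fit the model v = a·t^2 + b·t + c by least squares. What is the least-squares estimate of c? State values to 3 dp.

c = -0.256

From the data, Σt^2·t^2 = 10963, Σt^2·t = 1215, Σt^2 = 151, Σt·t = 151, Σt = 21, Σ1 = 6.
And Σt^2·v = 6346, Σt·v = 716, Σv = 90.
Normal equations: [[10963, 1215, 151]; [1215, 151, 21]; [151, 21, 6]]·[a, b, c]ᵀ = [6346, 716, 90]ᵀ.
Inverting the 3×3 Gram matrix, [a, b, c]ᵀ = [122973/251512, 212069/251512, -32191/125756]ᵀ.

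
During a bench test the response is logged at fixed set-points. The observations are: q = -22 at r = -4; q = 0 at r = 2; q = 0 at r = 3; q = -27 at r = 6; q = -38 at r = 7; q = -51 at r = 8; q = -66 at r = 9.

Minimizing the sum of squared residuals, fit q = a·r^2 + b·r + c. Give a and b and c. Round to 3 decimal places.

Compute the Gram sums: Σr^2·r^2 = 14707, Σr^2·r = 1771, Σr^2 = 259, Σr·r = 259, Σr = 31, Σ1 = 7.
Moment sums: Σr^2·q = -11796, Σr·q = -1342, Σq = -204.
XᵀX·[a, b, c]ᵀ = Xᵀq becomes [[14707, 1771, 259]; [1771, 259, 31]; [259, 31, 7]]·[a, b, c]ᵀ = [-11796, -1342, -204]ᵀ.
Row-reducing yields a = -35492/34167, b = 16813/9762, c = 5417/3254.

a = -1.039, b = 1.722, c = 1.665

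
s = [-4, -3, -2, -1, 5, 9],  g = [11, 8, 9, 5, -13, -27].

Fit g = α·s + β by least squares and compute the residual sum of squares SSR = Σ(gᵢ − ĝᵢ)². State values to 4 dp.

XᵀX·[α, β]ᵀ = Xᵀg reads: 136·α + 4·β = -399;  4·α + 6·β = -7.
Eliminating β: 6·(row 1) − 4·(row 2) gives 800·α = 6·(-399) − 4·(-7) = -2366, so α = -1183/400.
Then β = ((-7) − 4·(-1183/400))/6 = 161/200.
Residuals: -327/200, -671/400, 57/25, 99/80, 393/400, -19/16; SSR = 5837/400.

SSR = 14.5925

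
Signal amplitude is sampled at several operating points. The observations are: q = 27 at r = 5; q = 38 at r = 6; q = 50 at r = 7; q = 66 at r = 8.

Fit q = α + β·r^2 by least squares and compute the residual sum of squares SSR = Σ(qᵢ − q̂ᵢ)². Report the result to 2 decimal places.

With design matrix A, AᵀA = [[4, 174]; [174, 8418]] and Aᵀq = [181, 8717]ᵀ.
Eliminating β: 8418·(row 1) − 174·(row 2) gives 3396·α = 8418·181 − 174·8717 = 6900, so α = 575/283.
Then β = (8717 − 174·(575/283))/8418 = 1687/1698.
Residuals: 221/1698, 57/283, -1213/1698, 325/849; SSR = 1213/1698.

SSR = 0.71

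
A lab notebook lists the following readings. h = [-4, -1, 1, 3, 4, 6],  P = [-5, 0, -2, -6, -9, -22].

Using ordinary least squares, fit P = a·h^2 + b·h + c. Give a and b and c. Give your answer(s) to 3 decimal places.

The normal equations are: 1891·a + 243·b + 79·c = -1072;  243·a + 79·b + 9·c = -168;  79·a + 9·b + 6·c = -44.
Inverting the 3×3 Gram matrix, [a, b, c]ᵀ = [-7339/15086, -9543/15086, 157/7543]ᵀ.

a = -0.486, b = -0.633, c = 0.021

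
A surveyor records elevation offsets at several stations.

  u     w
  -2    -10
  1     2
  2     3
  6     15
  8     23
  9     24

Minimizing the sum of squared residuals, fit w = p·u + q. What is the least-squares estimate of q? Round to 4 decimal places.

MᵀM·[p, q]ᵀ = Mᵀw reads: 190·p + 24·q = 518;  24·p + 6·q = 57.
(Σu·u = 190, Σu = 24, Σ1 = 6, Σu·w = 518, Σw = 57.)
Eliminating q: 6·(row 1) − 24·(row 2) gives 564·p = 6·518 − 24·57 = 1740, so p = 145/47.
Then q = (57 − 24·(145/47))/6 = -267/94.

q = -2.8404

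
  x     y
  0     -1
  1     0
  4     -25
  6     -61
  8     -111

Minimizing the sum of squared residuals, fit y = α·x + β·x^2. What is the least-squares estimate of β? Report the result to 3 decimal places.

β = -1.907

From the data, Σx·x = 117, Σx·x^2 = 793, Σx^2·x^2 = 5649.
Right-hand side: Σx·y = -1354, Σx^2·y = -9700.
Normal equations: [[117, 793]; [793, 5649]]·[α, β]ᵀ = [-1354, -9700]ᵀ.
Determinant 117·5649 − 793² = 32084.
α = ((-1354)·5649 − 793·(-9700))/32084 = 21677/16042; β = (117·(-9700) − 793·(-1354))/32084 = -2353/1234.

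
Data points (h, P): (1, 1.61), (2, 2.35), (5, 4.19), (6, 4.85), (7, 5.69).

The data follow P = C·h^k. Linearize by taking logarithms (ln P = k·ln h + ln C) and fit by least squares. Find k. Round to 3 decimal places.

With ln Pᵢ as the transformed response and ln hᵢ as the regressor:
Σln h = 6.0403, Σ(ln h)² = 10.0677, Σln P = 6.0810, Σln h·ln P = 9.1106.
Normal system: [[10.0677, 6.0403]; [6.0403, 5]]·[k, ln C]ᵀ = [9.1106, 6.0810]ᵀ.
Δ = 10.0677·5 − (6.0403)² = 13.8539; k = (9.1106·5 − 6.0403·6.0810)/13.8539 = 0.63679, ln C = (10.0677·6.0810 − 6.0403·9.1106)/13.8539 = 0.44694.

k = 0.637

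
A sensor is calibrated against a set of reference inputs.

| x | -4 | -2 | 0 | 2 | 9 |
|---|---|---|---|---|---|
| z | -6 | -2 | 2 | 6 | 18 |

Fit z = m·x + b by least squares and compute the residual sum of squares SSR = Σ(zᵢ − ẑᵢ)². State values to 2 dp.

SSR = 0.64

Sums needed: Σx·x = 105, Σx = 5, Σ1 = 5.
And Σx·z = 202, Σz = 18.
Determinant 105·5 − 5² = 500.
m = (202·5 − 5·18)/500 = 46/25; b = (105·18 − 5·202)/500 = 44/25.
Residuals: -2/5, -2/25, 6/25, 14/25, -8/25; SSR = 16/25.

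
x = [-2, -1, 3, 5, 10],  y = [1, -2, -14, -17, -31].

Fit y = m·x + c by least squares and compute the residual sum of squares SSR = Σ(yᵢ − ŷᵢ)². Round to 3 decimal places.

SSR = 2.902

The normal system MᵀM·[m, c]ᵀ = Mᵀy is [[139, 15]; [15, 5]]·[m, c]ᵀ = [-437, -63]ᵀ.
Δ = 139·5 − 15² = 470.
m = ((-437)·5 − 15·(-63))/470 = -124/47; c = (139·(-63) − 15·(-437))/470 = -1101/235.
Residuals: 96/235, 11/235, -7/5, 206/235, 16/235; SSR = 682/235.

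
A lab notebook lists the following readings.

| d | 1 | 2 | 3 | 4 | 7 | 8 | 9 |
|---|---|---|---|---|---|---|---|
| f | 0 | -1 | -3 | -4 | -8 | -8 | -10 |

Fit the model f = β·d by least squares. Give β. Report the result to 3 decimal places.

β = -1.058

From the data, Σd·d = 224.
For Xᵀf: Σd·f = -237.
Normal equations: [[224]]·[β]ᵀ = [-237]ᵀ.
Hence β = -237 / 224 ≈ -1.05804.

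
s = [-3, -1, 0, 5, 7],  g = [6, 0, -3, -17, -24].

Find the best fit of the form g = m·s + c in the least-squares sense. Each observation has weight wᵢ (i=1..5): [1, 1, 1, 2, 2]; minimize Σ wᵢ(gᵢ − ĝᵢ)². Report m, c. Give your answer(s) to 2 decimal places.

Setting ∂/∂m … = 0 gives: 158·m + 20·c = -524;  20·m + 7·c = -79.
(Σwᵢ·s·s = 158, Σwᵢ·s = 20, Σwᵢ·1 = 7, Σwᵢ·s·g = -524, Σwᵢ·g = -79.)
Determinant 158·7 − 20² = 706.
m = ((-524)·7 − 20·(-79))/706 = -1044/353; c = (158·(-79) − 20·(-524))/706 = -1001/353.

m = -2.96, c = -2.84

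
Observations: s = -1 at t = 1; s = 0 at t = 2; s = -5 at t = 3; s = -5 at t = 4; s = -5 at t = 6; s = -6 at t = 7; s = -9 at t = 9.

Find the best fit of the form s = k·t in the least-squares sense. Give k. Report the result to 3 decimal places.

Setting ∂/∂k … = 0 gives: 196·k = -189.
k = (-189)/196 = -0.964286.

k = -0.964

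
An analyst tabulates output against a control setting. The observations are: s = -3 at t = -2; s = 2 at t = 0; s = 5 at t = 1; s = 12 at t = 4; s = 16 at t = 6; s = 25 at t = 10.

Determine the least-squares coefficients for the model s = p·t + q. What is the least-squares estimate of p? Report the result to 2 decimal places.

p = 2.32

XᵀX·[p, q]ᵀ = Xᵀs reads: 157·p + 19·q = 405;  19·p + 6·q = 57.
(Σt·t = 157, Σt = 19, Σ1 = 6, Σt·s = 405, Σs = 57.)
det = 157·6 − 19² = 581.
p = (405·6 − 19·57)/581 = 1347/581; q = (157·57 − 19·405)/581 = 1254/581.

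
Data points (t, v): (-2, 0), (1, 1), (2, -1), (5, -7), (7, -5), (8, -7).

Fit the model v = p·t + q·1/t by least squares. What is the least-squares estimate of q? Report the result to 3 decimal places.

Sums needed: Σt·t = 147, Σt·1/t = 6, Σ1/t·1/t = 123561/78400.
Moment sums: Σt·v = -127, Σ1/t·v = -697/280.
Normal equations: [[147, 6]; [6, 123561/78400]]·[p, q]ᵀ = [-127, -697/280]ᵀ.
det = 147·(123561/78400) − 6² = 313083/1600.
p = ((-127)·(123561/78400) − 6·(-697/280))/(313083/1600) = -4840429/5113689; q = (147·(-697/280) − 6·(-127))/(313083/1600) = 211240/104361.

q = 2.024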